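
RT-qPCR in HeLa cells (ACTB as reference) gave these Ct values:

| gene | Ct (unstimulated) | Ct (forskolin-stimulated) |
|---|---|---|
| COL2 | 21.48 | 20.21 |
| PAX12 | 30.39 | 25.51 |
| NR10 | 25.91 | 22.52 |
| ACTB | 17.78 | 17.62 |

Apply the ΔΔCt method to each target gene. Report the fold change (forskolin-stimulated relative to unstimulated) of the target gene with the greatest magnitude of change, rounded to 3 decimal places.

COL2: ΔΔCt = (20.21−17.62) − (21.48−17.78) = 2.59 − 3.70 = -1.11; fold change = 2^1.11 = 2.158
PAX12: ΔΔCt = (25.51−17.62) − (30.39−17.78) = 7.89 − 12.61 = -4.72; fold change = 2^4.72 = 26.355
NR10: ΔΔCt = (22.52−17.62) − (25.91−17.78) = 4.90 − 8.13 = -3.23; fold change = 2^3.23 = 9.383
PAX12 has the largest |ΔΔCt| = 4.72.

26.355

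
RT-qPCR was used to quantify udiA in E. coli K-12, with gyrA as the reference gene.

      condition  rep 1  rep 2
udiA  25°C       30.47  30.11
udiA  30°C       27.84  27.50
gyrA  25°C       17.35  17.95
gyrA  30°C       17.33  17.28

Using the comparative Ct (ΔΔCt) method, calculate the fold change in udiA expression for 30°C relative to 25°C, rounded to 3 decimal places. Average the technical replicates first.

4.840

Mean Ct: udiA 25°C 30.290; udiA 30°C 27.670; gyrA 25°C 17.650; gyrA 30°C 17.305
ΔCt(25°C) = 30.290 − 17.650 = 12.640
ΔCt(30°C) = 27.670 − 17.305 = 10.365
ΔΔCt = 10.365 − 12.640 = -2.275
Fold change = 2^(−(-2.275)) = 2^2.275 = 4.8400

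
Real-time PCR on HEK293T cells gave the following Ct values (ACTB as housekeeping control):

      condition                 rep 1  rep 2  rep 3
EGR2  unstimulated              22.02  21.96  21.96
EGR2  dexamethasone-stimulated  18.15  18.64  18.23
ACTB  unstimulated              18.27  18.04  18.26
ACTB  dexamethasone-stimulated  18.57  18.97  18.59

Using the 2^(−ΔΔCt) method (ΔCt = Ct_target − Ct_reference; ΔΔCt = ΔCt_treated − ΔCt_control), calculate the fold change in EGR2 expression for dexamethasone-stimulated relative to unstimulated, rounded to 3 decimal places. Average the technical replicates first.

Mean Ct: EGR2 unstimulated 21.980; EGR2 dexamethasone-stimulated 18.340; ACTB unstimulated 18.190; ACTB dexamethasone-stimulated 18.710
ΔCt(unstimulated) = 21.980 − 18.190 = 3.790
ΔCt(dexamethasone-stimulated) = 18.340 − 18.710 = -0.370
ΔΔCt = -0.370 − 3.790 = -4.160
Fold change = 2^(−(-4.160)) = 2^4.160 = 17.8766

17.877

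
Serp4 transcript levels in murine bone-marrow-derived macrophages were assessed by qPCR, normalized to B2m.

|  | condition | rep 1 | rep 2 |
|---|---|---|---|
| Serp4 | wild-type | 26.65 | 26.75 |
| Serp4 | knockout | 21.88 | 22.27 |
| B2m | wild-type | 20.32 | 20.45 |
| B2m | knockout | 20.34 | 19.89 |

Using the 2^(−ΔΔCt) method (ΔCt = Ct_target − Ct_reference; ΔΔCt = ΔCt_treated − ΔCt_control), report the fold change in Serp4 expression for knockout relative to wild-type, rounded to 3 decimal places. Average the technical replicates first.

Mean Ct: Serp4 wild-type 26.700; Serp4 knockout 22.075; B2m wild-type 20.385; B2m knockout 20.115
ΔCt(wild-type) = 26.700 − 20.385 = 6.315
ΔCt(knockout) = 22.075 − 20.115 = 1.960
ΔΔCt = 1.960 − 6.315 = -4.355
Fold change = 2^(−(-4.355)) = 2^4.355 = 20.4638

20.464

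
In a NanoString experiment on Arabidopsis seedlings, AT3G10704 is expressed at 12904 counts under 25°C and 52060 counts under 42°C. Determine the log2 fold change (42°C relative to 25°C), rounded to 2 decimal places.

2.01

Fold change = 52060 / 12904 = 4.0344
log2(4.0344) = 2.012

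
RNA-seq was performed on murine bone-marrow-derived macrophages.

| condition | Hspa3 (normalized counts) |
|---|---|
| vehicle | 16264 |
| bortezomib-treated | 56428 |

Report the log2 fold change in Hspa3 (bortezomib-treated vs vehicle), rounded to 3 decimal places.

Fold change = 56428 / 16264 = 3.4695
log2(3.4695) = 1.7947

1.795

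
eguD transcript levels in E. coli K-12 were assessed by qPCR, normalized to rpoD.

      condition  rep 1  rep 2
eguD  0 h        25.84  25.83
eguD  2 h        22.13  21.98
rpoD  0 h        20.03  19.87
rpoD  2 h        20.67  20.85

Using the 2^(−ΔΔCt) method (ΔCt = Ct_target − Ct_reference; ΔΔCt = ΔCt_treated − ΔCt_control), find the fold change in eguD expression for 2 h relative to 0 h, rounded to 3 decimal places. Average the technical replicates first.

24.084

Mean Ct: eguD 0 h 25.835; eguD 2 h 22.055; rpoD 0 h 19.950; rpoD 2 h 20.760
ΔCt(0 h) = 25.835 − 19.950 = 5.885
ΔCt(2 h) = 22.055 − 20.760 = 1.295
ΔΔCt = 1.295 − 5.885 = -4.590
Fold change = 2^(−(-4.590)) = 2^4.590 = 24.0839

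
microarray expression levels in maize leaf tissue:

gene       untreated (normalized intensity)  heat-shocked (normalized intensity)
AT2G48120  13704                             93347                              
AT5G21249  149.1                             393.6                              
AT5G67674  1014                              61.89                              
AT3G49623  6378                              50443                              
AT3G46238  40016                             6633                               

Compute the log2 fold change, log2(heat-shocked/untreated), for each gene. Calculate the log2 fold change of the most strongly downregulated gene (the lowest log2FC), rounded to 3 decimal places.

-4.034

log2(93347/13704) = 2.768  (AT2G48120)
log2(393.6/149.1) = 1.400  (AT5G21249)
log2(61.89/1014) = -4.034  (AT5G67674)
log2(50443/6378) = 2.983  (AT3G49623)
log2(6633/40016) = -2.593  (AT3G46238)
AT5G67674 is most strongly downregulated.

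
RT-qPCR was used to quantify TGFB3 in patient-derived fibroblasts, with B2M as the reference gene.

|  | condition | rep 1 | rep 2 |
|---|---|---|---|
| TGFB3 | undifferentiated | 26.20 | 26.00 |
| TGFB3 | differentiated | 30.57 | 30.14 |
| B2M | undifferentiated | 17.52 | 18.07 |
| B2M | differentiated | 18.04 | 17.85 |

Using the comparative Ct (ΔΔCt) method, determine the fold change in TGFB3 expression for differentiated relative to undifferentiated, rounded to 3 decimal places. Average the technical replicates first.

Mean Ct: TGFB3 undifferentiated 26.100; TGFB3 differentiated 30.355; B2M undifferentiated 17.795; B2M differentiated 17.945
ΔCt(undifferentiated) = 26.100 − 17.795 = 8.305
ΔCt(differentiated) = 30.355 − 17.945 = 12.410
ΔΔCt = 12.410 − 8.305 = 4.105
Fold change = 2^(−4.105) = 0.0581

0.058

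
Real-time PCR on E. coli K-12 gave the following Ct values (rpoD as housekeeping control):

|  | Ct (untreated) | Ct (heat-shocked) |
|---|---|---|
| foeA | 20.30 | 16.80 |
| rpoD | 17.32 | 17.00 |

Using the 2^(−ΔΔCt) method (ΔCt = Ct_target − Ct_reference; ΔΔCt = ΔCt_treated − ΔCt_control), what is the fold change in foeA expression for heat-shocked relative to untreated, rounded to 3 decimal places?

ΔCt(untreated) = 20.300 − 17.320 = 2.980
ΔCt(heat-shocked) = 16.800 − 17.000 = -0.200
ΔΔCt = -0.200 − 2.980 = -3.180
Fold change = 2^(−(-3.180)) = 2^3.180 = 9.0631

9.063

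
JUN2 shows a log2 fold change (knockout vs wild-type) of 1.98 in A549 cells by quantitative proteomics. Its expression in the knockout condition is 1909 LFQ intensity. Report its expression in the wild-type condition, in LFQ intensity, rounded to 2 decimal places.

483.91

Fold change = 2^(1.98) = 3.9449
wild-type expression = 1909 / 3.9449 = 483.91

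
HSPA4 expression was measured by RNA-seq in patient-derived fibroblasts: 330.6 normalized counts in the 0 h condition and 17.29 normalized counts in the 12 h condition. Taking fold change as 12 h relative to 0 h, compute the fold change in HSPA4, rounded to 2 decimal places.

Fold change = 17.29 / 330.6 = 0.052
HSPA4 is downregulated.

0.05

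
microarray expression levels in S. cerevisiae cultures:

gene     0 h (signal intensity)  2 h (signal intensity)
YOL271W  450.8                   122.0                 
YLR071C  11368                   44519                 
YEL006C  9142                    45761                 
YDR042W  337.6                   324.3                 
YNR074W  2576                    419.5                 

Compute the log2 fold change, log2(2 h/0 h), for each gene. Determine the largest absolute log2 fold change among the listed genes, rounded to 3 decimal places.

2.618

log2(122.0/450.8) = -1.886  (YOL271W)
log2(44519/11368) = 1.969  (YLR071C)
log2(45761/9142) = 2.324  (YEL006C)
log2(324.3/337.6) = -0.058  (YDR042W)
log2(419.5/2576) = -2.618  (YNR074W)
The largest magnitude belongs to YNR074W.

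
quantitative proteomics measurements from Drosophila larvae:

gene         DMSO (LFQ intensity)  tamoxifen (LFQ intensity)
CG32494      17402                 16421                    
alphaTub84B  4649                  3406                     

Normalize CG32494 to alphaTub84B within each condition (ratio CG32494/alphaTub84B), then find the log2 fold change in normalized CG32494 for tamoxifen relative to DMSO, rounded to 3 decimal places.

0.365

CG32494/alphaTub84B (DMSO) = 17402 / 4649 = 3.7432
CG32494/alphaTub84B (tamoxifen) = 16421 / 3406 = 4.8212
Fold change = 4.8212 / 3.7432 = 1.2880
log2(1.2880) = 0.3651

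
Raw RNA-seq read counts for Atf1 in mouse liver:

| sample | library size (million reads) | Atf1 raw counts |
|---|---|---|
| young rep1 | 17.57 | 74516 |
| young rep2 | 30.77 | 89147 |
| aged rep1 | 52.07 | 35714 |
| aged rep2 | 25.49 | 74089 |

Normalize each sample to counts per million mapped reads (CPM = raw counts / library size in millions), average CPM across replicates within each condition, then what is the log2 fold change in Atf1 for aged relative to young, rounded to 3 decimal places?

-0.991

CPM(young rep1) = 74516 / 17.57 = 4241.0928
CPM(young rep2) = 89147 / 30.77 = 2897.2051
CPM(aged rep1) = 35714 / 52.07 = 685.8844
CPM(aged rep2) = 74089 / 25.49 = 2906.5908
mean CPM(young) = 3569.1489; mean CPM(aged) = 1796.2376
Fold change = 1796.2376 / 3569.1489 = 0.50327
log2(0.50327) = -0.9906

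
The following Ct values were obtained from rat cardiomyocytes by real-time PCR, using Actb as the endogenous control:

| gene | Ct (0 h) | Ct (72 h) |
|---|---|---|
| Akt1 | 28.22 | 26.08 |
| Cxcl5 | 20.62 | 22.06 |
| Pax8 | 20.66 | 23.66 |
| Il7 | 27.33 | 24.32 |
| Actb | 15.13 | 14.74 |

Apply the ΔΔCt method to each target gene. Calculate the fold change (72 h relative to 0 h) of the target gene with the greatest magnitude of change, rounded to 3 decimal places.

0.095

Akt1: ΔΔCt = (26.08−14.74) − (28.22−15.13) = 11.34 − 13.09 = -1.75; fold change = 2^1.75 = 3.364
Cxcl5: ΔΔCt = (22.06−14.74) − (20.62−15.13) = 7.32 − 5.49 = 1.83; fold change = 2^-1.83 = 0.281
Pax8: ΔΔCt = (23.66−14.74) − (20.66−15.13) = 8.92 − 5.53 = 3.39; fold change = 2^-3.39 = 0.095
Il7: ΔΔCt = (24.32−14.74) − (27.33−15.13) = 9.58 − 12.20 = -2.62; fold change = 2^2.62 = 6.148
Pax8 has the largest |ΔΔCt| = 3.39.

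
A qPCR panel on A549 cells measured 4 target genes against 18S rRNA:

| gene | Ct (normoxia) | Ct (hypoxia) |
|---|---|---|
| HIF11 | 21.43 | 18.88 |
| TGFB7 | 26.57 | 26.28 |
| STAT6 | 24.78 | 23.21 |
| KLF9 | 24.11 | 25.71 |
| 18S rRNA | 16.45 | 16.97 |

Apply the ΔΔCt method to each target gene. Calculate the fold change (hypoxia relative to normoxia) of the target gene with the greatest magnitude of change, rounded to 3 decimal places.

HIF11: ΔΔCt = (18.88−16.97) − (21.43−16.45) = 1.91 − 4.98 = -3.07; fold change = 2^3.07 = 8.398
TGFB7: ΔΔCt = (26.28−16.97) − (26.57−16.45) = 9.31 − 10.12 = -0.81; fold change = 2^0.81 = 1.753
STAT6: ΔΔCt = (23.21−16.97) − (24.78−16.45) = 6.24 − 8.33 = -2.09; fold change = 2^2.09 = 4.257
KLF9: ΔΔCt = (25.71−16.97) − (24.11−16.45) = 8.74 − 7.66 = 1.08; fold change = 2^-1.08 = 0.473
HIF11 has the largest |ΔΔCt| = 3.07.

8.398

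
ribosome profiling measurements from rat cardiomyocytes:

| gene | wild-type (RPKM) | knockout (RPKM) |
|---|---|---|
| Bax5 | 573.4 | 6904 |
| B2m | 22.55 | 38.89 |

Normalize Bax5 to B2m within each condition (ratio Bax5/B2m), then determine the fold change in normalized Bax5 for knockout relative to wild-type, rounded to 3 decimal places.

6.982

Bax5/B2m (wild-type) = 573.4 / 22.55 = 25.428
Bax5/B2m (knockout) = 6904 / 38.89 = 177.53
Fold change = 177.53 / 25.428 = 6.9815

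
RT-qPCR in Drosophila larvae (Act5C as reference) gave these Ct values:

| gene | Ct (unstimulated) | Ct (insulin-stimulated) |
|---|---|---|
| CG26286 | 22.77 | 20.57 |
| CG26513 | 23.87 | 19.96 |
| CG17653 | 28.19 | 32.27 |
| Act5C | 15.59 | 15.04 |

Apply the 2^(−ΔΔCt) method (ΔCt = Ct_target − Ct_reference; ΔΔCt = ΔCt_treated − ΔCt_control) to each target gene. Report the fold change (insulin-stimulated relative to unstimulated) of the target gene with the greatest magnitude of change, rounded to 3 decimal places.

0.040

CG26286: ΔΔCt = (20.57−15.04) − (22.77−15.59) = 5.53 − 7.18 = -1.65; fold change = 2^1.65 = 3.138
CG26513: ΔΔCt = (19.96−15.04) − (23.87−15.59) = 4.92 − 8.28 = -3.36; fold change = 2^3.36 = 10.267
CG17653: ΔΔCt = (32.27−15.04) − (28.19−15.59) = 17.23 − 12.60 = 4.63; fold change = 2^-4.63 = 0.040
CG17653 has the largest |ΔΔCt| = 4.63.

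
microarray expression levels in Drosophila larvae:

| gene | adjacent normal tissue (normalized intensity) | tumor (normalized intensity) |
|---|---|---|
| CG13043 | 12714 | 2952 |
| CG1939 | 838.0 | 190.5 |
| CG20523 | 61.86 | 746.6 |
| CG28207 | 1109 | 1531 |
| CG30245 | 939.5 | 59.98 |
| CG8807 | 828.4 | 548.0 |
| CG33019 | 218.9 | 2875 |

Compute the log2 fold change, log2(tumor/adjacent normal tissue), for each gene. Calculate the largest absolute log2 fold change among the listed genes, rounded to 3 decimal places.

log2(2952/12714) = -2.107  (CG13043)
log2(190.5/838.0) = -2.137  (CG1939)
log2(746.6/61.86) = 3.593  (CG20523)
log2(1531/1109) = 0.465  (CG28207)
log2(59.98/939.5) = -3.969  (CG30245)
log2(548.0/828.4) = -0.596  (CG8807)
log2(2875/218.9) = 3.715  (CG33019)
The largest magnitude belongs to CG30245.

3.969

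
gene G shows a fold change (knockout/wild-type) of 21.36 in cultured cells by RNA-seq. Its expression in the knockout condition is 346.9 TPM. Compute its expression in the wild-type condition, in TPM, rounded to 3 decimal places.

wild-type expression = 346.9 / 21.36 = 16.241

16.241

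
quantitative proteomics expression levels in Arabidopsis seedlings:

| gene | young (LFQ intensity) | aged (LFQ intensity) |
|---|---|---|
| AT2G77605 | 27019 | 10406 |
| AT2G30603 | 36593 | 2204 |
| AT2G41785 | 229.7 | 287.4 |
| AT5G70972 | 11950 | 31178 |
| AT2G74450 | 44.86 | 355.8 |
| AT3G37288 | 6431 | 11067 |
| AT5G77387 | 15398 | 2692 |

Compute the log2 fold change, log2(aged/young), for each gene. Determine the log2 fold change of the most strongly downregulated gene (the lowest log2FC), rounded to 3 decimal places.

-4.053

log2(10406/27019) = -1.377  (AT2G77605)
log2(2204/36593) = -4.053  (AT2G30603)
log2(287.4/229.7) = 0.323  (AT2G41785)
log2(31178/11950) = 1.384  (AT5G70972)
log2(355.8/44.86) = 2.988  (AT2G74450)
log2(11067/6431) = 0.783  (AT3G37288)
log2(2692/15398) = -2.516  (AT5G77387)
AT2G30603 is most strongly downregulated.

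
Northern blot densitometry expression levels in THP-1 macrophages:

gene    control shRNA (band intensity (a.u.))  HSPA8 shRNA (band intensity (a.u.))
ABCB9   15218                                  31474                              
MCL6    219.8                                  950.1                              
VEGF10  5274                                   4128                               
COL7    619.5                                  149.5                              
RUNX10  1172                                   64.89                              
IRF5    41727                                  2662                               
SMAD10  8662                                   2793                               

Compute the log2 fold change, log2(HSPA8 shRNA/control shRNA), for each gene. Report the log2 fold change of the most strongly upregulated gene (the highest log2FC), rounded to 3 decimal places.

log2(31474/15218) = 1.048  (ABCB9)
log2(950.1/219.8) = 2.112  (MCL6)
log2(4128/5274) = -0.353  (VEGF10)
log2(149.5/619.5) = -2.051  (COL7)
log2(64.89/1172) = -4.175  (RUNX10)
log2(2662/41727) = -3.970  (IRF5)
log2(2793/8662) = -1.633  (SMAD10)
MCL6 is most strongly upregulated.

2.112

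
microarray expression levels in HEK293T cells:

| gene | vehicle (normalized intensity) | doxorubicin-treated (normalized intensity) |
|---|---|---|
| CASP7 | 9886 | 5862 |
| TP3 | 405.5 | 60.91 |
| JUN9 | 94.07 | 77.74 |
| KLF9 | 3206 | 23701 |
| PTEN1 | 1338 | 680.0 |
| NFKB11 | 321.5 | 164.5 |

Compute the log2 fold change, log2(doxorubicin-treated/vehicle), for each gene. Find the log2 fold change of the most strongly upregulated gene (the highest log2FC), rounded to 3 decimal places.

log2(5862/9886) = -0.754  (CASP7)
log2(60.91/405.5) = -2.735  (TP3)
log2(77.74/94.07) = -0.275  (JUN9)
log2(23701/3206) = 2.886  (KLF9)
log2(680.0/1338) = -0.976  (PTEN1)
log2(164.5/321.5) = -0.967  (NFKB11)
KLF9 is most strongly upregulated.

2.886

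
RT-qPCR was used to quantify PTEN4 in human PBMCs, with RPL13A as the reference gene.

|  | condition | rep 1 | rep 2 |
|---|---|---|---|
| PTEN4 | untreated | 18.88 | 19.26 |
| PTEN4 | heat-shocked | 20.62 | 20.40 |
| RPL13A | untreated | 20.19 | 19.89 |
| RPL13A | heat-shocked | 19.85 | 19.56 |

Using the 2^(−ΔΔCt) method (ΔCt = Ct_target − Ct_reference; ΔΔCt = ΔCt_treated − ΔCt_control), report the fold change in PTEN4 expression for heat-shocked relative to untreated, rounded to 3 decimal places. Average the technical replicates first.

Mean Ct: PTEN4 untreated 19.070; PTEN4 heat-shocked 20.510; RPL13A untreated 20.040; RPL13A heat-shocked 19.705
ΔCt(untreated) = 19.070 − 20.040 = -0.970
ΔCt(heat-shocked) = 20.510 − 19.705 = 0.805
ΔΔCt = 0.805 − (-0.970) = 1.775
Fold change = 2^(−1.775) = 0.2922

0.292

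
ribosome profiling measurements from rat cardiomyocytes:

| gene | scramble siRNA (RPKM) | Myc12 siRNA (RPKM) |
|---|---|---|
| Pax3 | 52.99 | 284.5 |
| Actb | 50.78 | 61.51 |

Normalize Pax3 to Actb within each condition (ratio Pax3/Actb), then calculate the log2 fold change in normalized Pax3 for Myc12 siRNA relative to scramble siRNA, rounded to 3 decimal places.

2.148

Pax3/Actb (scramble siRNA) = 52.99 / 50.78 = 1.0435
Pax3/Actb (Myc12 siRNA) = 284.5 / 61.51 = 4.6253
Fold change = 4.6253 / 1.0435 = 4.4324
log2(4.4324) = 2.1481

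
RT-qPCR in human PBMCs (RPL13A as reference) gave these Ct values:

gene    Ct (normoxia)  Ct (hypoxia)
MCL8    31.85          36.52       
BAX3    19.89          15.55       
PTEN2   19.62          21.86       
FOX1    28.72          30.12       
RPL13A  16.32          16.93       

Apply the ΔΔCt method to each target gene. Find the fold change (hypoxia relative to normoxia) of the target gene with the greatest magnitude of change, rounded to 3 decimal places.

30.910

MCL8: ΔΔCt = (36.52−16.93) − (31.85−16.32) = 19.59 − 15.53 = 4.06; fold change = 2^-4.06 = 0.060
BAX3: ΔΔCt = (15.55−16.93) − (19.89−16.32) = -1.38 − 3.57 = -4.95; fold change = 2^4.95 = 30.910
PTEN2: ΔΔCt = (21.86−16.93) − (19.62−16.32) = 4.93 − 3.30 = 1.63; fold change = 2^-1.63 = 0.323
FOX1: ΔΔCt = (30.12−16.93) − (28.72−16.32) = 13.19 − 12.40 = 0.79; fold change = 2^-0.79 = 0.578
BAX3 has the largest |ΔΔCt| = 4.95.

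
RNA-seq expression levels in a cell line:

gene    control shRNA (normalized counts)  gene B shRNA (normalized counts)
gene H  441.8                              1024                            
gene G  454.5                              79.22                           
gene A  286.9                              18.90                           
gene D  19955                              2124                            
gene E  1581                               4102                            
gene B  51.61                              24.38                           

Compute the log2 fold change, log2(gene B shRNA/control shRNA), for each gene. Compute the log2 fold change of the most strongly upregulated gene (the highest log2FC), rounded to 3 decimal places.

1.375

log2(1024/441.8) = 1.213  (gene H)
log2(79.22/454.5) = -2.520  (gene G)
log2(18.90/286.9) = -3.924  (gene A)
log2(2124/19955) = -3.232  (gene D)
log2(4102/1581) = 1.375  (gene E)
log2(24.38/51.61) = -1.082  (gene B)
gene E is most strongly upregulated.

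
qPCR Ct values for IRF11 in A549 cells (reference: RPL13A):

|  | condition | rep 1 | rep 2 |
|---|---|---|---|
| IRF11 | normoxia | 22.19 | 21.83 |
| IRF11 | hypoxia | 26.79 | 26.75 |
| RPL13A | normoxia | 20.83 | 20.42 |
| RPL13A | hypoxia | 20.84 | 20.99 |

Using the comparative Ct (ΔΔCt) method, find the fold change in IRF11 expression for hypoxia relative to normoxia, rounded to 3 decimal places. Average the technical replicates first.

Mean Ct: IRF11 normoxia 22.010; IRF11 hypoxia 26.770; RPL13A normoxia 20.625; RPL13A hypoxia 20.915
ΔCt(normoxia) = 22.010 − 20.625 = 1.385
ΔCt(hypoxia) = 26.770 − 20.915 = 5.855
ΔΔCt = 5.855 − 1.385 = 4.470
Fold change = 2^(−4.470) = 0.0451

0.045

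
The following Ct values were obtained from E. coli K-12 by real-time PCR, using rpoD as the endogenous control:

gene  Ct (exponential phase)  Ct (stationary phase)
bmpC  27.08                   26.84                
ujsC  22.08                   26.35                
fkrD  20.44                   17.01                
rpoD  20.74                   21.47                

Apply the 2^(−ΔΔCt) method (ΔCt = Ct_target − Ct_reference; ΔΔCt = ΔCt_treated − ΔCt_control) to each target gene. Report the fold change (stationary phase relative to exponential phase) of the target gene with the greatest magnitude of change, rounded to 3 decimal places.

17.877

bmpC: ΔΔCt = (26.84−21.47) − (27.08−20.74) = 5.37 − 6.34 = -0.97; fold change = 2^0.97 = 1.959
ujsC: ΔΔCt = (26.35−21.47) − (22.08−20.74) = 4.88 − 1.34 = 3.54; fold change = 2^-3.54 = 0.086
fkrD: ΔΔCt = (17.01−21.47) − (20.44−20.74) = -4.46 − (-0.30) = -4.16; fold change = 2^4.16 = 17.877
fkrD has the largest |ΔΔCt| = 4.16.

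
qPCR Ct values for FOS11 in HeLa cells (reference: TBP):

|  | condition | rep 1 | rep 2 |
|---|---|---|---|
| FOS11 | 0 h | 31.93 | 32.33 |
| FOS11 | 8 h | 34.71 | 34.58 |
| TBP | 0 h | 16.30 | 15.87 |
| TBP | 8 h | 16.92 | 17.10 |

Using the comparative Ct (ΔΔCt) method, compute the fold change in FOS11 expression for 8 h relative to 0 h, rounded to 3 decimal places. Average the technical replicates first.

Mean Ct: FOS11 0 h 32.130; FOS11 8 h 34.645; TBP 0 h 16.085; TBP 8 h 17.010
ΔCt(0 h) = 32.130 − 16.085 = 16.045
ΔCt(8 h) = 34.645 − 17.010 = 17.635
ΔΔCt = 17.635 − 16.045 = 1.590
Fold change = 2^(−1.590) = 0.3322

0.332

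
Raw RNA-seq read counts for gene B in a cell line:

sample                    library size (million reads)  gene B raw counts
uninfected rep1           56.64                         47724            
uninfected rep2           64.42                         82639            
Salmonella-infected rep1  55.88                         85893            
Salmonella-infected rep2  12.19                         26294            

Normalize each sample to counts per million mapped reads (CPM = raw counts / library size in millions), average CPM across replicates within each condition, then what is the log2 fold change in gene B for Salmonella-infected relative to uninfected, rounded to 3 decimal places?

0.797

CPM(uninfected rep1) = 47724 / 56.64 = 842.5847
CPM(uninfected rep2) = 82639 / 64.42 = 1282.8159
CPM(Salmonella-infected rep1) = 85893 / 55.88 = 1537.0974
CPM(Salmonella-infected rep2) = 26294 / 12.19 = 2157.0139
mean CPM(uninfected) = 1062.7003; mean CPM(Salmonella-infected) = 1847.0556
Fold change = 1847.0556 / 1062.7003 = 1.73808
log2(1.73808) = 0.7975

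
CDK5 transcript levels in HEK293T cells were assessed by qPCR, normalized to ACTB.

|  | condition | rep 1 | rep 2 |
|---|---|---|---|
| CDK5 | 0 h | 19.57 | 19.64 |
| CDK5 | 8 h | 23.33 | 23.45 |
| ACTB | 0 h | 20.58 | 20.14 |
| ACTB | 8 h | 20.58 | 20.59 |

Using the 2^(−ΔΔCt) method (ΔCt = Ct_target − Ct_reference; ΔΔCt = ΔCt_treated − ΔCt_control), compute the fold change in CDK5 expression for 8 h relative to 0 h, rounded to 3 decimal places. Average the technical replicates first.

Mean Ct: CDK5 0 h 19.605; CDK5 8 h 23.390; ACTB 0 h 20.360; ACTB 8 h 20.585
ΔCt(0 h) = 19.605 − 20.360 = -0.755
ΔCt(8 h) = 23.390 − 20.585 = 2.805
ΔΔCt = 2.805 − (-0.755) = 3.560
Fold change = 2^(−3.560) = 0.0848

0.085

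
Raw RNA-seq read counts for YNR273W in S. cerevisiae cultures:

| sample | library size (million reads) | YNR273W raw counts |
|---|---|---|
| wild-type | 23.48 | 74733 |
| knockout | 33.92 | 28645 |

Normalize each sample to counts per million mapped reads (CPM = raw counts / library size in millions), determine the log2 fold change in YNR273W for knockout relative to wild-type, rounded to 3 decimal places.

CPM(wild-type) = 74733 / 23.48 = 3182.8365
CPM(knockout) = 28645 / 33.92 = 844.4870
Fold change = 844.4870 / 3182.8365 = 0.26533
log2(0.26533) = -1.9142

-1.914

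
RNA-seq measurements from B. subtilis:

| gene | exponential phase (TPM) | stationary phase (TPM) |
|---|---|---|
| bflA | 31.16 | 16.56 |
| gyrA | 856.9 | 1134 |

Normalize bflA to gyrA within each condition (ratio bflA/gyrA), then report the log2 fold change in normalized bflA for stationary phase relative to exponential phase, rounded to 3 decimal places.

-1.316

bflA/gyrA (exponential phase) = 31.16 / 856.9 = 0.036364
bflA/gyrA (stationary phase) = 16.56 / 1134 = 0.014603
Fold change = 0.014603 / 0.036364 = 0.4016
log2(0.4016) = -1.3162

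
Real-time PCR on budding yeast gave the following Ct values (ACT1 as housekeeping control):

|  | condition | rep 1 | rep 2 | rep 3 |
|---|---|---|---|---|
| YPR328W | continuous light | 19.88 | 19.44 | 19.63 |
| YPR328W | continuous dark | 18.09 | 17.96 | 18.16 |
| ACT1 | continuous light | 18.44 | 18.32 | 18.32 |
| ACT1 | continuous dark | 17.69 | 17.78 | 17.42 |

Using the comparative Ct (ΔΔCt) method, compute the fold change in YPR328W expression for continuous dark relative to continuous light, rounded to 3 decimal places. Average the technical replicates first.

1.803

Mean Ct: YPR328W continuous light 19.650; YPR328W continuous dark 18.070; ACT1 continuous light 18.360; ACT1 continuous dark 17.630
ΔCt(continuous light) = 19.650 − 18.360 = 1.290
ΔCt(continuous dark) = 18.070 − 17.630 = 0.440
ΔΔCt = 0.440 − 1.290 = -0.850
Fold change = 2^(−(-0.850)) = 2^0.850 = 1.8025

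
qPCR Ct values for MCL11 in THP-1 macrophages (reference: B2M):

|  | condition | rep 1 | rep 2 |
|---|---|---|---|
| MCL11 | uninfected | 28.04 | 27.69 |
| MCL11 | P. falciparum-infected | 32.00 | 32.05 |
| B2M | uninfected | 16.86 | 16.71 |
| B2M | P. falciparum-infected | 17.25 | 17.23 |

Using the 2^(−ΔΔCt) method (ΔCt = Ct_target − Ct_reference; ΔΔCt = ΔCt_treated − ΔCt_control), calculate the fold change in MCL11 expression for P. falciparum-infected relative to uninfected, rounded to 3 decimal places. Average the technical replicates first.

0.077

Mean Ct: MCL11 uninfected 27.865; MCL11 P. falciparum-infected 32.025; B2M uninfected 16.785; B2M P. falciparum-infected 17.240
ΔCt(uninfected) = 27.865 − 16.785 = 11.080
ΔCt(P. falciparum-infected) = 32.025 − 17.240 = 14.785
ΔΔCt = 14.785 − 11.080 = 3.705
Fold change = 2^(−3.705) = 0.0767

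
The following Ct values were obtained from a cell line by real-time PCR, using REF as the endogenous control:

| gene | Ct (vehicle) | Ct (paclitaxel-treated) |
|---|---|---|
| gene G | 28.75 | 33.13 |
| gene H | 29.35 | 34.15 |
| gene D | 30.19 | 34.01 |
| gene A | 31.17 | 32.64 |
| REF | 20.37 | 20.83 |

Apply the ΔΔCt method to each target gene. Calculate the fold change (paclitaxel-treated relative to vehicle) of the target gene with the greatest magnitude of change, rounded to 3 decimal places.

gene G: ΔΔCt = (33.13−20.83) − (28.75−20.37) = 12.30 − 8.38 = 3.92; fold change = 2^-3.92 = 0.066
gene H: ΔΔCt = (34.15−20.83) − (29.35−20.37) = 13.32 − 8.98 = 4.34; fold change = 2^-4.34 = 0.049
gene D: ΔΔCt = (34.01−20.83) − (30.19−20.37) = 13.18 − 9.82 = 3.36; fold change = 2^-3.36 = 0.097
gene A: ΔΔCt = (32.64−20.83) − (31.17−20.37) = 11.81 − 10.80 = 1.01; fold change = 2^-1.01 = 0.497
gene H has the largest |ΔΔCt| = 4.34.

0.049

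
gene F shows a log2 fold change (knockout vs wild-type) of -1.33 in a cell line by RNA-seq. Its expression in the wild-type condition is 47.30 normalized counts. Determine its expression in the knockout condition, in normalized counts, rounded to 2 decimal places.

18.81

Fold change = 2^(-1.33) = 0.3978
knockout expression = 47.30 × 0.3978 = 18.81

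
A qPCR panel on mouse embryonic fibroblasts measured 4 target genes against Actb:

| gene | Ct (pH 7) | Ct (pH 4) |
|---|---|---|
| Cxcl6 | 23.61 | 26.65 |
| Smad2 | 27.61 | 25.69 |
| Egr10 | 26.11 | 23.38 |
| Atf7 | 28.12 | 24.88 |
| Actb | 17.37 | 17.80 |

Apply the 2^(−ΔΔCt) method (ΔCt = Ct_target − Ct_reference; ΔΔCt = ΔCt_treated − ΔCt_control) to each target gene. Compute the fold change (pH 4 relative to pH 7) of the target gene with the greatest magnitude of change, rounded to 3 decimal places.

12.729

Cxcl6: ΔΔCt = (26.65−17.80) − (23.61−17.37) = 8.85 − 6.24 = 2.61; fold change = 2^-2.61 = 0.164
Smad2: ΔΔCt = (25.69−17.80) − (27.61−17.37) = 7.89 − 10.24 = -2.35; fold change = 2^2.35 = 5.098
Egr10: ΔΔCt = (23.38−17.80) − (26.11−17.37) = 5.58 − 8.74 = -3.16; fold change = 2^3.16 = 8.938
Atf7: ΔΔCt = (24.88−17.80) − (28.12−17.37) = 7.08 − 10.75 = -3.67; fold change = 2^3.67 = 12.729
Atf7 has the largest |ΔΔCt| = 3.67.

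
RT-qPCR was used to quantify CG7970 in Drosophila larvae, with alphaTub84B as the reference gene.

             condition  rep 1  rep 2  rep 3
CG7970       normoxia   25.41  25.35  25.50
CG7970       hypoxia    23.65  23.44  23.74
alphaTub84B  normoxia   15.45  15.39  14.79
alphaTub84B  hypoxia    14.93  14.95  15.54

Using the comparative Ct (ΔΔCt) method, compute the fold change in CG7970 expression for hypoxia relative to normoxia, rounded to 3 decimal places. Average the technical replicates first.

3.340

Mean Ct: CG7970 normoxia 25.420; CG7970 hypoxia 23.610; alphaTub84B normoxia 15.210; alphaTub84B hypoxia 15.140
ΔCt(normoxia) = 25.420 − 15.210 = 10.210
ΔCt(hypoxia) = 23.610 − 15.140 = 8.470
ΔΔCt = 8.470 − 10.210 = -1.740
Fold change = 2^(−(-1.740)) = 2^1.740 = 3.3404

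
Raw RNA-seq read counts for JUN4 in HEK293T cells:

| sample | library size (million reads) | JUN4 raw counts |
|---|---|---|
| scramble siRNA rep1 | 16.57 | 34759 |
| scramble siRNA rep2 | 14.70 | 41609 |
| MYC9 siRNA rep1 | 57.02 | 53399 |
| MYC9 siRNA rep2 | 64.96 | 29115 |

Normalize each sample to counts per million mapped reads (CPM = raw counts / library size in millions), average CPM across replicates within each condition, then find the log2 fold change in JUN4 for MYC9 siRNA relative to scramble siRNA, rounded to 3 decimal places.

CPM(scramble siRNA rep1) = 34759 / 16.57 = 2097.7067
CPM(scramble siRNA rep2) = 41609 / 14.70 = 2830.5442
CPM(MYC9 siRNA rep1) = 53399 / 57.02 = 936.4960
CPM(MYC9 siRNA rep2) = 29115 / 64.96 = 448.1989
mean CPM(scramble siRNA) = 2464.1255; mean CPM(MYC9 siRNA) = 692.3474
Fold change = 692.3474 / 2464.1255 = 0.28097
log2(0.28097) = -1.8315

-1.832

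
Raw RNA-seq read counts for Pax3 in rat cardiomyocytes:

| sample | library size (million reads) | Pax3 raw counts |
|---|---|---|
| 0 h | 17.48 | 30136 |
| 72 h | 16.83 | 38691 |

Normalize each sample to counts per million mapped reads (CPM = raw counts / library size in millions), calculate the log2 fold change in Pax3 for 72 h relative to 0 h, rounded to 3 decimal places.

0.415

CPM(0 h) = 30136 / 17.48 = 1724.0275
CPM(72 h) = 38691 / 16.83 = 2298.9305
Fold change = 2298.9305 / 1724.0275 = 1.33347
log2(1.33347) = 0.4152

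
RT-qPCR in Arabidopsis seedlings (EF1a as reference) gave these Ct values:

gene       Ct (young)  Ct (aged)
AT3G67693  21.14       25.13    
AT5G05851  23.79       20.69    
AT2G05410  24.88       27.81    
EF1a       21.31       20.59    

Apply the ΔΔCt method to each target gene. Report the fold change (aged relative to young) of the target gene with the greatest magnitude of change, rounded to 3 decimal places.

AT3G67693: ΔΔCt = (25.13−20.59) − (21.14−21.31) = 4.54 − (-0.17) = 4.71; fold change = 2^-4.71 = 0.038
AT5G05851: ΔΔCt = (20.69−20.59) − (23.79−21.31) = 0.10 − 2.48 = -2.38; fold change = 2^2.38 = 5.205
AT2G05410: ΔΔCt = (27.81−20.59) − (24.88−21.31) = 7.22 − 3.57 = 3.65; fold change = 2^-3.65 = 0.080
AT3G67693 has the largest |ΔΔCt| = 4.71.

0.038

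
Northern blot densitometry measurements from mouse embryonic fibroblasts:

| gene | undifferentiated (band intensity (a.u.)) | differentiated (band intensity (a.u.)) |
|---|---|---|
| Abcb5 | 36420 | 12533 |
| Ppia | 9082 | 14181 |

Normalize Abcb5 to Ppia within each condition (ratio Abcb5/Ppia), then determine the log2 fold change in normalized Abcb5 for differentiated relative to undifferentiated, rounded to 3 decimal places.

Abcb5/Ppia (undifferentiated) = 36420 / 9082 = 4.0101
Abcb5/Ppia (differentiated) = 12533 / 14181 = 0.88379
Fold change = 0.88379 / 4.0101 = 0.2204
log2(0.2204) = -2.1819

-2.182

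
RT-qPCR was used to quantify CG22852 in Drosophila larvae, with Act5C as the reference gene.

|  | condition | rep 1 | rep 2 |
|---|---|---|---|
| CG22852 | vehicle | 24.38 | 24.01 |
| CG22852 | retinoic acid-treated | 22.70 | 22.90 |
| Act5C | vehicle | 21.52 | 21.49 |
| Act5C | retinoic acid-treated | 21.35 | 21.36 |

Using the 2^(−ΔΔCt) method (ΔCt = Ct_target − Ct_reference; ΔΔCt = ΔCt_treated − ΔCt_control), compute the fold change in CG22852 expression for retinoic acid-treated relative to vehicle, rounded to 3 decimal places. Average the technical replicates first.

Mean Ct: CG22852 vehicle 24.195; CG22852 retinoic acid-treated 22.800; Act5C vehicle 21.505; Act5C retinoic acid-treated 21.355
ΔCt(vehicle) = 24.195 − 21.505 = 2.690
ΔCt(retinoic acid-treated) = 22.800 − 21.355 = 1.445
ΔΔCt = 1.445 − 2.690 = -1.245
Fold change = 2^(−(-1.245)) = 2^1.245 = 2.3702

2.370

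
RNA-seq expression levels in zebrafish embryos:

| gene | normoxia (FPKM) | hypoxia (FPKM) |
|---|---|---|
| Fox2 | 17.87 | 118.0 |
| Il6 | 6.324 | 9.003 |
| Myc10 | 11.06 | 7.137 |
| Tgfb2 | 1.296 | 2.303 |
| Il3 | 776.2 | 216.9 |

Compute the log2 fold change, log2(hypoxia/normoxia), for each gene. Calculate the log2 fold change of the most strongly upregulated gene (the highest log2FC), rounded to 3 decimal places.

log2(118.0/17.87) = 2.723  (Fox2)
log2(9.003/6.324) = 0.510  (Il6)
log2(7.137/11.06) = -0.632  (Myc10)
log2(2.303/1.296) = 0.829  (Tgfb2)
log2(216.9/776.2) = -1.839  (Il3)
Fox2 is most strongly upregulated.

2.723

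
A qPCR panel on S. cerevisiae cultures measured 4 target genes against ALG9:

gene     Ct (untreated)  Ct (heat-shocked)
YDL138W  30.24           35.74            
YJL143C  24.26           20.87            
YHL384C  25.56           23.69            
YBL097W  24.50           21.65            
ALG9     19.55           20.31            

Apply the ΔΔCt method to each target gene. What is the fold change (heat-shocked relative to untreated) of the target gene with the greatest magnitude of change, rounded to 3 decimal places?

YDL138W: ΔΔCt = (35.74−20.31) − (30.24−19.55) = 15.43 − 10.69 = 4.74; fold change = 2^-4.74 = 0.037
YJL143C: ΔΔCt = (20.87−20.31) − (24.26−19.55) = 0.56 − 4.71 = -4.15; fold change = 2^4.15 = 17.753
YHL384C: ΔΔCt = (23.69−20.31) − (25.56−19.55) = 3.38 − 6.01 = -2.63; fold change = 2^2.63 = 6.190
YBL097W: ΔΔCt = (21.65−20.31) − (24.50−19.55) = 1.34 − 4.95 = -3.61; fold change = 2^3.61 = 12.210
YDL138W has the largest |ΔΔCt| = 4.74.

0.037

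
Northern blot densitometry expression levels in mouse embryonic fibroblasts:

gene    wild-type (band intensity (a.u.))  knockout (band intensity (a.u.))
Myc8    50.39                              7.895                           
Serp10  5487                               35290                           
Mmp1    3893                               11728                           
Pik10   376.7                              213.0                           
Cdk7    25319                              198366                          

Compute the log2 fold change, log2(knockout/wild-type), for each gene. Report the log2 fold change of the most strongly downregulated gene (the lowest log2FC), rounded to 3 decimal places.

log2(7.895/50.39) = -2.674  (Myc8)
log2(35290/5487) = 2.685  (Serp10)
log2(11728/3893) = 1.591  (Mmp1)
log2(213.0/376.7) = -0.823  (Pik10)
log2(198366/25319) = 2.970  (Cdk7)
Myc8 is most strongly downregulated.

-2.674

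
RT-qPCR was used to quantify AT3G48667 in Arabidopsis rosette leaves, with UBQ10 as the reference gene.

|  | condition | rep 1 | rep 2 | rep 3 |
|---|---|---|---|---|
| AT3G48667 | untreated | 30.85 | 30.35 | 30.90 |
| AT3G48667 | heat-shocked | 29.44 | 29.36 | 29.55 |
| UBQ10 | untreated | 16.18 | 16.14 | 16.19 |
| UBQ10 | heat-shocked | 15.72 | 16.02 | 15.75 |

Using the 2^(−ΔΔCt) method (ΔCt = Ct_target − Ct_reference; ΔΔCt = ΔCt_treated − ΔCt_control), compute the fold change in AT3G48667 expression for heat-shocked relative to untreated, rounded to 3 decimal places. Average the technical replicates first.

1.879

Mean Ct: AT3G48667 untreated 30.700; AT3G48667 heat-shocked 29.450; UBQ10 untreated 16.170; UBQ10 heat-shocked 15.830
ΔCt(untreated) = 30.700 − 16.170 = 14.530
ΔCt(heat-shocked) = 29.450 − 15.830 = 13.620
ΔΔCt = 13.620 − 14.530 = -0.910
Fold change = 2^(−(-0.910)) = 2^0.910 = 1.8790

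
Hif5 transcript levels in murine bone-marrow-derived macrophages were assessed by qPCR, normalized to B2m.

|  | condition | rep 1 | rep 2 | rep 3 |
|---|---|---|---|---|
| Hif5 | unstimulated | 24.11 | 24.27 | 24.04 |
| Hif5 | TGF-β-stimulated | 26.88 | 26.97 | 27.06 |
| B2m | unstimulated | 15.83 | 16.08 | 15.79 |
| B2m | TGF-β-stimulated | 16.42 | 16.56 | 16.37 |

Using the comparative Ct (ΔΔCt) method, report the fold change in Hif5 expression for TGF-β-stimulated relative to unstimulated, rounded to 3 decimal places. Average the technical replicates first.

Mean Ct: Hif5 unstimulated 24.140; Hif5 TGF-β-stimulated 26.970; B2m unstimulated 15.900; B2m TGF-β-stimulated 16.450
ΔCt(unstimulated) = 24.140 − 15.900 = 8.240
ΔCt(TGF-β-stimulated) = 26.970 − 16.450 = 10.520
ΔΔCt = 10.520 − 8.240 = 2.280
Fold change = 2^(−2.280) = 0.2059

0.206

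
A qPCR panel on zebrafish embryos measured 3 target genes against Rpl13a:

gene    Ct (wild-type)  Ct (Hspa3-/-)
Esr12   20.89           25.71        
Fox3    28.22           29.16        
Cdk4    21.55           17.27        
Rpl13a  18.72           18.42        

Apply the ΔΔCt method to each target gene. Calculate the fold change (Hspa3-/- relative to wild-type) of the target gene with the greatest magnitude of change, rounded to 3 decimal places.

Esr12: ΔΔCt = (25.71−18.42) − (20.89−18.72) = 7.29 − 2.17 = 5.12; fold change = 2^-5.12 = 0.029
Fox3: ΔΔCt = (29.16−18.42) − (28.22−18.72) = 10.74 − 9.50 = 1.24; fold change = 2^-1.24 = 0.423
Cdk4: ΔΔCt = (17.27−18.42) − (21.55−18.72) = -1.15 − 2.83 = -3.98; fold change = 2^3.98 = 15.780
Esr12 has the largest |ΔΔCt| = 5.12.

0.029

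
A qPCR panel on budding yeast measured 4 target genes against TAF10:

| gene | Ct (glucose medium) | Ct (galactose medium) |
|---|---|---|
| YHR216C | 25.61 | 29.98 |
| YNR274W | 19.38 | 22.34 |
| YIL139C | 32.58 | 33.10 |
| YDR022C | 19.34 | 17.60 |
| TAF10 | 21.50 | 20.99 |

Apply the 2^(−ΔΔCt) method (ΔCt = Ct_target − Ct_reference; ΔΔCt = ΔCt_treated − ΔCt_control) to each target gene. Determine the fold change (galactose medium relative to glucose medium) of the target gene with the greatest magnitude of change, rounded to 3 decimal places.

0.034

YHR216C: ΔΔCt = (29.98−20.99) − (25.61−21.50) = 8.99 − 4.11 = 4.88; fold change = 2^-4.88 = 0.034
YNR274W: ΔΔCt = (22.34−20.99) − (19.38−21.50) = 1.35 − (-2.12) = 3.47; fold change = 2^-3.47 = 0.090
YIL139C: ΔΔCt = (33.10−20.99) − (32.58−21.50) = 12.11 − 11.08 = 1.03; fold change = 2^-1.03 = 0.490
YDR022C: ΔΔCt = (17.60−20.99) − (19.34−21.50) = -3.39 − (-2.16) = -1.23; fold change = 2^1.23 = 2.346
YHR216C has the largest |ΔΔCt| = 4.88.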